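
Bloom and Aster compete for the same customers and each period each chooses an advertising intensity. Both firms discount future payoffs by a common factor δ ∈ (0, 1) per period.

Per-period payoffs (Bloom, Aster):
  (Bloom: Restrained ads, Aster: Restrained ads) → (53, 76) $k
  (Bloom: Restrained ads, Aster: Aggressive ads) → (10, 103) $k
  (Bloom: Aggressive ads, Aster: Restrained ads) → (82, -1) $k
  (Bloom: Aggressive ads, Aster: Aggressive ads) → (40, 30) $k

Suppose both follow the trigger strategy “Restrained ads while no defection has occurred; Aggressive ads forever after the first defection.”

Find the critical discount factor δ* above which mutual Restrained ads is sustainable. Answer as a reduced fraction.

29/42

Bloom's threshold: (82−53)/(82−40) = 29/42.
Aster's threshold: (103−76)/(103−30) = 27/73.
29/42 > 27/73, so Bloom binds and δ* = 29/42.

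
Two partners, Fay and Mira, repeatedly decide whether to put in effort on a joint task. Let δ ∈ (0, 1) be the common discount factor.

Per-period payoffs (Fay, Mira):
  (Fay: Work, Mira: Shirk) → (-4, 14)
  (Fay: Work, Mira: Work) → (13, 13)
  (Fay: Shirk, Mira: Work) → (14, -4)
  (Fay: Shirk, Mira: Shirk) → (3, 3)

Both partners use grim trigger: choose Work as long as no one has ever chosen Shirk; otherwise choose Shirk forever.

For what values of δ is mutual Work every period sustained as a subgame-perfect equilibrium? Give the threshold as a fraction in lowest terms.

1/11

Under grim trigger the critical discount factor is (T−C)/(T−P) with T = 14, C = 13, P = 3.
δ* = (14−13)/(14−3) = 1/11.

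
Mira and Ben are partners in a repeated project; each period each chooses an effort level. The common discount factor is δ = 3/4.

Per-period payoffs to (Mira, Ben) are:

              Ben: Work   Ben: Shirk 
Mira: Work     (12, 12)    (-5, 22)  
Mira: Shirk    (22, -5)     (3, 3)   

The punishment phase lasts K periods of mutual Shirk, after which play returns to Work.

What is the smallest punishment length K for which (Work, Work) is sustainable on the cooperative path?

IC: δ(1−δ^K)/(1−δ) ≥ (22−12)/(12−3) = 10/9.
With δ = 3/4: need 1 − δ^K ≥ 10/9·(1−3/4)/(3/4), i.e. δ^K ≤ 0.6296.
Since (3/4)^1 = 0.7500 and (3/4)^2 = 0.5625, the smallest such K is 2.

2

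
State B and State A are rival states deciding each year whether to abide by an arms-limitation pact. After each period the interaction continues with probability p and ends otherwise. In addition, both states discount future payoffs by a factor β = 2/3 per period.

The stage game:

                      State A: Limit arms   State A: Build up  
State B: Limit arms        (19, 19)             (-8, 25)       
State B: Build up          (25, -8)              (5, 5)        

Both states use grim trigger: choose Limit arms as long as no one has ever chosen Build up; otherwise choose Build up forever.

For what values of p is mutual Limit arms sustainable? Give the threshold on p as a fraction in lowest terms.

With continuation probability p and discount β, the effective per-period discount factor is βp.
Grim-trigger IC: βp ≥ (25−19)/(25−5) = 3/10.
So p ≥ (3/10)/(2/3) = 9/20.

9/20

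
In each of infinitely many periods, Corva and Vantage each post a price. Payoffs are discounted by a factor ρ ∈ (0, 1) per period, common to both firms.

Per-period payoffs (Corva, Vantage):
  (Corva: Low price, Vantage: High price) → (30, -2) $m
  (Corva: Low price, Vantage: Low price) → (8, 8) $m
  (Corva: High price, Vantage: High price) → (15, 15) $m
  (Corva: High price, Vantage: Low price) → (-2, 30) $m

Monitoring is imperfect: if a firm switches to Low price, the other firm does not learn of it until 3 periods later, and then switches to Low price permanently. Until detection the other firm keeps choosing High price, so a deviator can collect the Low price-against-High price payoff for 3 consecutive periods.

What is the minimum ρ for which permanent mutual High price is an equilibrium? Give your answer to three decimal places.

0.880

A deviator earns 30 for 3 periods, then 8 forever; cooperating earns 15 forever. Multiplying the IC by (1−ρ):
15 ≥ 30(1−ρ^3) + 8ρ^3, so 22·ρ^3 ≥ 15 and ρ^3 ≥ 15/22.
ρ ≥ (15/22)^(1/3) ≈ 0.880.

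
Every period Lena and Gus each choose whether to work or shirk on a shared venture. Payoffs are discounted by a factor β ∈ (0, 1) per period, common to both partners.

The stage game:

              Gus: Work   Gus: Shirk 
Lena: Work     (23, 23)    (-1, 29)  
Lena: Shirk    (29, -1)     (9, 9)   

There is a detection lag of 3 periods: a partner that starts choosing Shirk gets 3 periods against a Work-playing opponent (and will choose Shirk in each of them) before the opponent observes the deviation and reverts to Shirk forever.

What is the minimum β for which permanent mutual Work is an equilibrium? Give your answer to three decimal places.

Deviating for the 3 undetected periods gains 29−23 = 6 per period over cooperation, then loses 23−9 = 14 per period forever once punishment starts.
Gain: 6(1 + β + … + β^2); loss: 14·β^3/(1−β).
No profitable deviation ⇔ 6(1−β^3) ≤ 14·β^3, i.e. β^3 ≥ 6/(6+14) = 3/10.
Hence β ≥ (3/10)^(1/3) ≈ 0.669.

0.669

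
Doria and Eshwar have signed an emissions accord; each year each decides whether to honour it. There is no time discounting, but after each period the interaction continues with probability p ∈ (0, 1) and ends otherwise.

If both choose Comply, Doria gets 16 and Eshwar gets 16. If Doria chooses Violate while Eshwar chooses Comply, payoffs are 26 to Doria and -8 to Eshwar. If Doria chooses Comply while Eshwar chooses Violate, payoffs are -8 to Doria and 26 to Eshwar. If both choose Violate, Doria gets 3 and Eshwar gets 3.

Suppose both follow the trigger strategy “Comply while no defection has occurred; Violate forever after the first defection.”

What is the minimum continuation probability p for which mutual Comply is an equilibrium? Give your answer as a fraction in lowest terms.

10/23

Expected cooperation value is 16 + p·16 + p²·16 + … = 16/(1−p); deviation gives 26 + p·3/(1−p).
16 ≥ 26(1−p) + 3p ⇒ 23p ≥ 10 ⇒ p ≥ 10/23.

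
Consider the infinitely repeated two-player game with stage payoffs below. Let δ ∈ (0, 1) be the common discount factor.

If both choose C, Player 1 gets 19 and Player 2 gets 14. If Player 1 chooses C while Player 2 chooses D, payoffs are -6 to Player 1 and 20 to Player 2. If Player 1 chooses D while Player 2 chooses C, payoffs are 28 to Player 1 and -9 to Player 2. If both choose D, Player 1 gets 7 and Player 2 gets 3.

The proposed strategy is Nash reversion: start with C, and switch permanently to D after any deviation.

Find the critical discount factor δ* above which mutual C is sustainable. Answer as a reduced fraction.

Player 1: cooperation gives 19 each period; deviation gives 28 once then 7 forever.
  19/(1−δ) ≥ 28 + 7δ/(1−δ) ⇒ δ ≥ 9/21 = 3/7.
Player 2: cooperation gives 14 each period; deviation gives 20 once then 3 forever.
  δ ≥ 6/17.
Both must hold, so the binding constraint is Player 1's: δ ≥ 3/7.

3/7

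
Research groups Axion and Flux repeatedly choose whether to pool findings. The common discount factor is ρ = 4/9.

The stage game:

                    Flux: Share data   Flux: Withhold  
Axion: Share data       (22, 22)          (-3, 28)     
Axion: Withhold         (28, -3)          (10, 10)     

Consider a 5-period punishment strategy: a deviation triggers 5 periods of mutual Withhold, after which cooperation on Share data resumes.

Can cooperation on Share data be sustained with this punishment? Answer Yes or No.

IC: ρ+…+ρ^5 ≥ (28−22)/(22−10) = 1/2.
At ρ = 4/9: partial sum = 0.7861 ≥ 0.5000. Cooperation sustainable.

Yes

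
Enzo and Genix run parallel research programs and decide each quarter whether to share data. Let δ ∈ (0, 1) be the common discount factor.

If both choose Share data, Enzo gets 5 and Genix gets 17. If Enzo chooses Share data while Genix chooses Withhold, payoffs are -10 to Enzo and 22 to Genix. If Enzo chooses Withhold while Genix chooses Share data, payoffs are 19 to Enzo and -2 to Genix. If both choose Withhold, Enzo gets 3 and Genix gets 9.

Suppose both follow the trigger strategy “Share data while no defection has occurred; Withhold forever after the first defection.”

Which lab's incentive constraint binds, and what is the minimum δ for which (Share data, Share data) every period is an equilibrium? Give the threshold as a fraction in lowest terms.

For Enzo: deviation gain 19−5 = 14, per-period punishment loss 5−3 = 2. IC gives δ ≥ 14/16 = 7/8.
For Genix: gain 5, loss 8 per period, so δ ≥ 5/13.
The tighter constraint is Enzo's, so cooperation needs δ ≥ 7/8.

Enzo; δ ≥ 7/8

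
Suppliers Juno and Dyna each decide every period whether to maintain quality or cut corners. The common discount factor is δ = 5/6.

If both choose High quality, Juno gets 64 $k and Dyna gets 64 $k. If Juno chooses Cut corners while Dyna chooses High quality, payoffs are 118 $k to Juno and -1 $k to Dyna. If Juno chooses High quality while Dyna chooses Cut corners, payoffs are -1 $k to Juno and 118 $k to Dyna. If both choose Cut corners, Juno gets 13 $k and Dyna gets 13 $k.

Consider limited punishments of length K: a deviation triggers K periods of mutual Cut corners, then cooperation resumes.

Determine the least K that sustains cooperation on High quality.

Need Σ_{k=1}^{K} δ^k ≥ (118−64)/(64−13) = 1.0588 at δ = 5/6.
At K = 1 the sum is 0.8333 < 1.0588; at K = 2 it is 1.5278 ≥ 1.0588.
So the minimum punishment length is K = 2.

2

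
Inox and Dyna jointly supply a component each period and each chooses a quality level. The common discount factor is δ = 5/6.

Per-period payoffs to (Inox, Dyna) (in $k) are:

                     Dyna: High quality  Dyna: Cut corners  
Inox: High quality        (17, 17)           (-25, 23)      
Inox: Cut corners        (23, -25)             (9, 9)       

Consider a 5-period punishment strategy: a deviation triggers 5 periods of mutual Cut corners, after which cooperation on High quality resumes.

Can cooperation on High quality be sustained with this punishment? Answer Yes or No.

Yes

IC: δ+…+δ^5 ≥ (23−17)/(17−9) = 3/4.
At δ = 5/6: partial sum = 2.9906 ≥ 0.7500. Cooperation sustainable.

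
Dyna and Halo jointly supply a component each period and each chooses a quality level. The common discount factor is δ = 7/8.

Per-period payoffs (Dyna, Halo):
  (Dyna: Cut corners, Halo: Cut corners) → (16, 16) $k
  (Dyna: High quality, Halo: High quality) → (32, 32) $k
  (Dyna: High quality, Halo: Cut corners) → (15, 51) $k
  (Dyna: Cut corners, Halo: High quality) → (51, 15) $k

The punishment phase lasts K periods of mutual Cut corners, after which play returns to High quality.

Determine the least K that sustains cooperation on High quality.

IC: δ(1−δ^K)/(1−δ) ≥ (51−32)/(32−16) = 19/16.
With δ = 7/8: need 1 − δ^K ≥ 19/16·(1−7/8)/(7/8), i.e. δ^K ≤ 0.8304.
Since (7/8)^1 = 0.8750 and (7/8)^2 = 0.7656, the smallest such K is 2.

2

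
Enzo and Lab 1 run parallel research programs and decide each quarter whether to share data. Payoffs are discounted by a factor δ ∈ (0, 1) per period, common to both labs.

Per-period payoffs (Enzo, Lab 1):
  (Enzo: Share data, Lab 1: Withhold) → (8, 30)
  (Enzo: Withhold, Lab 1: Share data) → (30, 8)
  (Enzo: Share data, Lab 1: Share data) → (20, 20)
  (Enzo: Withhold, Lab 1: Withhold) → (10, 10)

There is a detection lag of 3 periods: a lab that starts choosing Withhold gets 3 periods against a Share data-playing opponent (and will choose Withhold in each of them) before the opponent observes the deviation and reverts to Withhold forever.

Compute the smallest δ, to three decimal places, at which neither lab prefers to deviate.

0.794

A deviator earns 30 for 3 periods, then 10 forever; cooperating earns 20 forever. Multiplying the IC by (1−δ):
20 ≥ 30(1−δ^3) + 10δ^3, so 20·δ^3 ≥ 10 and δ^3 ≥ 1/2.
δ ≥ (1/2)^(1/3) ≈ 0.794.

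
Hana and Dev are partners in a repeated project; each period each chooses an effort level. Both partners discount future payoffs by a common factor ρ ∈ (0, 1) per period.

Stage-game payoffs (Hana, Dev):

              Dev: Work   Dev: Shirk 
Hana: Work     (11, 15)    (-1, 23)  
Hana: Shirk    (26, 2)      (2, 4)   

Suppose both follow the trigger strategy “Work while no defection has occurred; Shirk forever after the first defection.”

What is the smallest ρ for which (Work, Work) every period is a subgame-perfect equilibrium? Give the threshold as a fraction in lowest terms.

5/8

Hana's threshold: (26−11)/(26−2) = 5/8.
Dev's threshold: (23−15)/(23−4) = 8/19.
5/8 > 8/19, so Hana binds and ρ* = 5/8.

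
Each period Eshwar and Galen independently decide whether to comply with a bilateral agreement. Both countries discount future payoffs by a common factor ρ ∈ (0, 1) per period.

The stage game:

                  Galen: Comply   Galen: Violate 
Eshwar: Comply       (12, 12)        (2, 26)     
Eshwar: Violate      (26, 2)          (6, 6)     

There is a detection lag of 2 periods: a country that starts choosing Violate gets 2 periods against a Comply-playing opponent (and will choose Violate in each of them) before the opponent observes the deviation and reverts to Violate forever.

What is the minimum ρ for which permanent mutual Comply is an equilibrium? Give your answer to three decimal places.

A deviator earns 26 for 2 periods, then 6 forever; cooperating earns 12 forever. Multiplying the IC by (1−ρ):
12 ≥ 26(1−ρ^2) + 6ρ^2, so 20·ρ^2 ≥ 14 and ρ^2 ≥ 7/10.
ρ ≥ (7/10)^(1/2) ≈ 0.837.

0.837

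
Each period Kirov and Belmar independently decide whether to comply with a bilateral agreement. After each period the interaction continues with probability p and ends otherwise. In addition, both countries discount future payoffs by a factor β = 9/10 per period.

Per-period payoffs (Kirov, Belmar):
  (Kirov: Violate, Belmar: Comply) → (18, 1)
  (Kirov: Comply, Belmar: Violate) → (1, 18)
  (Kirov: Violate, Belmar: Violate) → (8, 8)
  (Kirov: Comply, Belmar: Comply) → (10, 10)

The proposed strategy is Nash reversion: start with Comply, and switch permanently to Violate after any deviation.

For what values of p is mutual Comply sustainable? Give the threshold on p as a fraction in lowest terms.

8/9

With continuation probability p and discount β, the effective per-period discount factor is βp.
Grim-trigger IC: βp ≥ (18−10)/(18−8) = 4/5.
So p ≥ (4/5)/(9/10) = 8/9.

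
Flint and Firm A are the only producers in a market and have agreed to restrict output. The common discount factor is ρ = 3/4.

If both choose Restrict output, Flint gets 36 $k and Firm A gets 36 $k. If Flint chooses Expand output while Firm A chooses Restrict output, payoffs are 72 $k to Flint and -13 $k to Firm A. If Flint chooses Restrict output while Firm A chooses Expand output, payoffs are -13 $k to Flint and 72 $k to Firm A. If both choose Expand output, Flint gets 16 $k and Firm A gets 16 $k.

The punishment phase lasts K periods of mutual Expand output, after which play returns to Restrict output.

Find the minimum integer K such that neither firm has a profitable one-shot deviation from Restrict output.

4

No profitable deviation requires (36−16)(ρ+…+ρ^K) ≥ 72−36, i.e. ρ+…+ρ^K ≥ 9/5 ≈ 1.8000.
With ρ = 3/4, the partial sums are K=1: 0.7500, K=2: 1.3125, K=3: 1.7344, K=4: 2.0508.
K = 4 is the first length at which the sum reaches 1.8000.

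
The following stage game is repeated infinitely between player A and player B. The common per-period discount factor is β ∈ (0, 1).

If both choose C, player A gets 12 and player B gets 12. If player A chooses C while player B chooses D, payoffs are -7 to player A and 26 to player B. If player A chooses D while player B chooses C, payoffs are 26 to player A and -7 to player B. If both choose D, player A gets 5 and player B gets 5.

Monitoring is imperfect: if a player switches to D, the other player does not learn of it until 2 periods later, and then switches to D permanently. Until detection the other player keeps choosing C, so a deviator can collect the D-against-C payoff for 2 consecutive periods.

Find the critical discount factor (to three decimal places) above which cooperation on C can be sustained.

0.816

The best deviation is to choose D for all 2 undetected periods, earning 26 each, then 5 forever once detected.
Deviation value: 26(1−β^2)/(1−β) + 5β^2/(1−β); cooperation value: 12/(1−β).
IC: 12 ≥ 26(1−β^2) + 5β^2 = 26 − 21β^2.
So β^2 ≥ 14/21 = 2/3, giving β ≥ (2/3)^(1/2) ≈ 0.816.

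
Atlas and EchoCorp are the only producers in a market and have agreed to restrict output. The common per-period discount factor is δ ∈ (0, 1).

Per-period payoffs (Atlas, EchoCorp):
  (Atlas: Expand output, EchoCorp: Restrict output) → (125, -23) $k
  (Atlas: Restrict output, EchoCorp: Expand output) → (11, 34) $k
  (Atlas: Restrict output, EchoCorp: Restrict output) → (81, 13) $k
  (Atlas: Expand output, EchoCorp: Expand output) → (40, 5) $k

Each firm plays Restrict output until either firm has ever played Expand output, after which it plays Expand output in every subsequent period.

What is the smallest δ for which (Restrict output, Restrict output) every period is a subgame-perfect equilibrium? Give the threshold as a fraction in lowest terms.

21/29

Atlas's threshold: (125−81)/(125−40) = 44/85.
EchoCorp's threshold: (34−13)/(34−5) = 21/29.
44/85 < 21/29, so EchoCorp binds and δ* = 21/29.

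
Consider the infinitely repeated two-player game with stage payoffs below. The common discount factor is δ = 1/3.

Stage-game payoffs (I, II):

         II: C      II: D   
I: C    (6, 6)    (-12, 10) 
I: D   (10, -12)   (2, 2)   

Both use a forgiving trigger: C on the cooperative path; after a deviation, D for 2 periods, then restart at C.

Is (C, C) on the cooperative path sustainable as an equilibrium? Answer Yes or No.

No

IC: δ+…+δ^2 ≥ (10−6)/(6−2) = 1.
At δ = 1/3: partial sum = 0.4444 < 1.0000. Cooperation not sustainable.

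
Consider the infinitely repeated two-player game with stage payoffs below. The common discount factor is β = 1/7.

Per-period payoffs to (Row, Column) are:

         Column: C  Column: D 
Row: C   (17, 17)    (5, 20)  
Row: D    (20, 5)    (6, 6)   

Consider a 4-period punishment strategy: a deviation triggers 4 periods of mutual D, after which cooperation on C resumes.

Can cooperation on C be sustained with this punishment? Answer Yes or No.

A one-shot deviation gives 20 now, then 6 for 4 periods, then back to 17.
Gain from deviating: (20−17) today; loss: (17−6) in each of the next 4 periods.
No-deviation condition: (17−6)(β+…+β^4) ≥ 20−17, i.e. β+…+β^4 ≥ 3/11.
At β = 1/7: β+…+β^4 = 0.1666 < 0.2727.
So cooperation is not sustainable.

No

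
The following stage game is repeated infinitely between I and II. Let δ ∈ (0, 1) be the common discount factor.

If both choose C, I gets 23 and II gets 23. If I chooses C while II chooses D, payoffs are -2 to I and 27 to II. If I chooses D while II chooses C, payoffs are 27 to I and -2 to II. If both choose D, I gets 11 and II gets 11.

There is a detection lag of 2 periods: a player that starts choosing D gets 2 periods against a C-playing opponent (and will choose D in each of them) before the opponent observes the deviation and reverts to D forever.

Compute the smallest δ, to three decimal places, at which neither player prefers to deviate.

The best deviation is to choose D for all 2 undetected periods, earning 27 each, then 11 forever once detected.
Deviation value: 27(1−δ^2)/(1−δ) + 11δ^2/(1−δ); cooperation value: 23/(1−δ).
IC: 23 ≥ 27(1−δ^2) + 11δ^2 = 27 − 16δ^2.
So δ^2 ≥ 4/16 = 1/4, giving δ ≥ (1/4)^(1/2) ≈ 0.500.

0.500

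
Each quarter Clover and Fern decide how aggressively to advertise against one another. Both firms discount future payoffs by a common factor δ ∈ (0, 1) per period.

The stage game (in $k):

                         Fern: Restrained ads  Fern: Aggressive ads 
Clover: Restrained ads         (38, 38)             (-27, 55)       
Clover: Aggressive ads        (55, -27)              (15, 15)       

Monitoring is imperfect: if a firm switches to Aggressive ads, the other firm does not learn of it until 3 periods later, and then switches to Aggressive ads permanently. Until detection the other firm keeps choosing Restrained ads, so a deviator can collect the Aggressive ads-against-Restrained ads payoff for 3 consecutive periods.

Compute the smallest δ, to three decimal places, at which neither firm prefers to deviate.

0.752

Deviating for the 3 undetected periods gains 55−38 = 17 per period over cooperation, then loses 38−15 = 23 per period forever once punishment starts.
Gain: 17(1 + δ + … + δ^2); loss: 23·δ^3/(1−δ).
No profitable deviation ⇔ 17(1−δ^3) ≤ 23·δ^3, i.e. δ^3 ≥ 17/(17+23) = 17/40.
Hence δ ≥ (17/40)^(1/3) ≈ 0.752.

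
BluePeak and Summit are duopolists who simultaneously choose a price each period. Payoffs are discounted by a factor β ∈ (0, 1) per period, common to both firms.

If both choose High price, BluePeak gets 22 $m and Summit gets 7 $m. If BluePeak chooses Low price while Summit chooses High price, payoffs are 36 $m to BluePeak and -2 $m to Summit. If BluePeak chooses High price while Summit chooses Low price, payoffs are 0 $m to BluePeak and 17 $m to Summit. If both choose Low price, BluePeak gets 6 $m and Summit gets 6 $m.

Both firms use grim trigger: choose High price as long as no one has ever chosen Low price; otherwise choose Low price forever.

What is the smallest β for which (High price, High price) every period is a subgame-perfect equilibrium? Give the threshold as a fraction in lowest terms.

For BluePeak: deviation gain 36−22 = 14, per-period punishment loss 22−6 = 16. IC gives β ≥ 14/30 = 7/15.
For Summit: gain 10, loss 1 per period, so β ≥ 10/11.
The tighter constraint is Summit's, so cooperation needs β ≥ 10/11.

10/11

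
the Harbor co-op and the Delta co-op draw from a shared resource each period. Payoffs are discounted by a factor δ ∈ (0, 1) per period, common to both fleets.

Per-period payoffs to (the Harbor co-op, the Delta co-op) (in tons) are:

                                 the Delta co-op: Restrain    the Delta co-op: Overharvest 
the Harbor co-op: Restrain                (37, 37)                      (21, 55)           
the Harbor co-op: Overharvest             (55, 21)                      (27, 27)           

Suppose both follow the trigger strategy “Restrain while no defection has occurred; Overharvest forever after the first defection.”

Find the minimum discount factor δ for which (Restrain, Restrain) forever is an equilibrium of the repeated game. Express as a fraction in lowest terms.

Under grim trigger the critical discount factor is (T−C)/(T−P) with T = 55, C = 37, P = 27.
δ* = (55−37)/(55−27) = 18/28 = 9/14.

9/14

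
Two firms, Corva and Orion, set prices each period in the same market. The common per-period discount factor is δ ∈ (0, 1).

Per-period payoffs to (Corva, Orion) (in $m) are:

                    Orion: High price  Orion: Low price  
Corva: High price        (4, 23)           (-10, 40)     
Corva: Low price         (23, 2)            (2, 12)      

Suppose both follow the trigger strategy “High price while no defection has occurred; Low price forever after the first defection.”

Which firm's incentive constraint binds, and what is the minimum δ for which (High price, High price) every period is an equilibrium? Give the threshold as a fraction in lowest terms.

For Corva: deviation gain 23−4 = 19, per-period punishment loss 4−2 = 2. IC gives δ ≥ 19/21.
For Orion: gain 17, loss 11 per period, so δ ≥ 17/28.
The tighter constraint is Corva's, so cooperation needs δ ≥ 19/21.

Corva; δ ≥ 19/21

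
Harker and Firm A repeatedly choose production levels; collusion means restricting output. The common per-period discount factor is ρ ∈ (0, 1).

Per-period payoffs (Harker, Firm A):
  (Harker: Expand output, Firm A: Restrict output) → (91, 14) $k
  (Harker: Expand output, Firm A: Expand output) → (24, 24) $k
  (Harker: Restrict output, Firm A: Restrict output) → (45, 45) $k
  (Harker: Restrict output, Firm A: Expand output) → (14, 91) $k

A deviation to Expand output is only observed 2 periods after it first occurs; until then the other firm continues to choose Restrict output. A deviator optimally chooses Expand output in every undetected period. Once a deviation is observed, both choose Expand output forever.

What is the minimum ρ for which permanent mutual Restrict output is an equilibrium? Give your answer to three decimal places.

The best deviation is to choose Expand output for all 2 undetected periods, earning 91 each, then 24 forever once detected.
Deviation value: 91(1−ρ^2)/(1−ρ) + 24ρ^2/(1−ρ); cooperation value: 45/(1−ρ).
IC: 45 ≥ 91(1−ρ^2) + 24ρ^2 = 91 − 67ρ^2.
So ρ^2 ≥ 46/67, giving ρ ≥ (46/67)^(1/2) ≈ 0.829.

0.829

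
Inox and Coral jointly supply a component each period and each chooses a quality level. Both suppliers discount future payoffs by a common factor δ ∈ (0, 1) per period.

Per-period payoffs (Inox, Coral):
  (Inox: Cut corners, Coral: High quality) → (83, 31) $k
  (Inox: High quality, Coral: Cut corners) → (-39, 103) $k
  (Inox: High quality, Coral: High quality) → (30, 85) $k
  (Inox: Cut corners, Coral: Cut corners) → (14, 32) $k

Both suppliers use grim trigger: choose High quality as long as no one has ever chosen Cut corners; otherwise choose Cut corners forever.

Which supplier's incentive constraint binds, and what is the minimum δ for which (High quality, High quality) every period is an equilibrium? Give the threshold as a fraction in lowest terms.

Inox; δ ≥ 53/69

For Inox: deviation gain 83−30 = 53, per-period punishment loss 30−14 = 16. IC gives δ ≥ 53/69.
For Coral: gain 18, loss 53 per period, so δ ≥ 18/71.
The tighter constraint is Inox's, so cooperation needs δ ≥ 53/69.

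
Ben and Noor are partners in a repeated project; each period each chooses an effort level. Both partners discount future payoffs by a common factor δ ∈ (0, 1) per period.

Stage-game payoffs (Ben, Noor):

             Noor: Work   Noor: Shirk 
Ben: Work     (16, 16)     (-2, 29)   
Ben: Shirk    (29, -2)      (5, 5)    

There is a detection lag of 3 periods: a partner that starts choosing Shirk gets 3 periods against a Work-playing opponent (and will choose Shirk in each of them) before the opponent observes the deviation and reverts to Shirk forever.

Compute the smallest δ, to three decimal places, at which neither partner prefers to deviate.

0.815

A deviator earns 29 for 3 periods, then 5 forever; cooperating earns 16 forever. Multiplying the IC by (1−δ):
16 ≥ 29(1−δ^3) + 5δ^3, so 24·δ^3 ≥ 13 and δ^3 ≥ 13/24.
δ ≥ (13/24)^(1/3) ≈ 0.815.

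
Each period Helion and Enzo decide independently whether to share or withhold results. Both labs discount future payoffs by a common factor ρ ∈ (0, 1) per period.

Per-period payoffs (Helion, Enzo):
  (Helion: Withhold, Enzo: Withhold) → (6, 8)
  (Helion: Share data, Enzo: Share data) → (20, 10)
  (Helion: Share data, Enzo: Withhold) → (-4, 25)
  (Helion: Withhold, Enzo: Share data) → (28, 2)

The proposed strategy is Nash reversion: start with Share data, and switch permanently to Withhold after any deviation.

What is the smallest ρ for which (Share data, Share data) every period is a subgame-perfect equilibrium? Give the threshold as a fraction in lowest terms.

15/17

Helion: cooperation gives 20 each period; deviation gives 28 once then 6 forever.
  20/(1−ρ) ≥ 28 + 6ρ/(1−ρ) ⇒ ρ ≥ 8/22 = 4/11.
Enzo: cooperation gives 10 each period; deviation gives 25 once then 8 forever.
  ρ ≥ 15/17.
Both must hold, so the binding constraint is Enzo's: ρ ≥ 15/17.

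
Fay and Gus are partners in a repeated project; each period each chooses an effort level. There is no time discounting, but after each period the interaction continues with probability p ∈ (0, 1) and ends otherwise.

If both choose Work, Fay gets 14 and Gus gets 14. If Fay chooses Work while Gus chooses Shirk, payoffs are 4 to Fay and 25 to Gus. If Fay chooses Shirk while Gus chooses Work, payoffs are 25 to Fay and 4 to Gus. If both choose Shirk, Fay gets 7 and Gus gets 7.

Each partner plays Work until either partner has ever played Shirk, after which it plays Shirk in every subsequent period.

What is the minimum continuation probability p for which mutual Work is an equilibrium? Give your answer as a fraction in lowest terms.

With no time discounting, the continuation probability p plays the role of the discount factor.
Grim-trigger IC: 14/(1−p) ≥ 25 + 7p/(1−p) ⇒ p ≥ (25−14)/(25−7) = 11/18.

11/18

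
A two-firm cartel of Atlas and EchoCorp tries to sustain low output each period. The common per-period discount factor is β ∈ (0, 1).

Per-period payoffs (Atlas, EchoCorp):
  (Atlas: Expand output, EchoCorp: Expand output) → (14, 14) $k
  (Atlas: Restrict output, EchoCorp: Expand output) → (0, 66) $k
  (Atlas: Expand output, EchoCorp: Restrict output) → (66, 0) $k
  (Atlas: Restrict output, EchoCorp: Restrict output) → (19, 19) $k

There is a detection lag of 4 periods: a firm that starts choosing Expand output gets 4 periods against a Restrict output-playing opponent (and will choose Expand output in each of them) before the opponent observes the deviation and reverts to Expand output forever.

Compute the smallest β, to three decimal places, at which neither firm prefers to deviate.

The best deviation is to choose Expand output for all 4 undetected periods, earning 66 each, then 14 forever once detected.
Deviation value: 66(1−β^4)/(1−β) + 14β^4/(1−β); cooperation value: 19/(1−β).
IC: 19 ≥ 66(1−β^4) + 14β^4 = 66 − 52β^4.
So β^4 ≥ 47/52, giving β ≥ (47/52)^(1/4) ≈ 0.975.

0.975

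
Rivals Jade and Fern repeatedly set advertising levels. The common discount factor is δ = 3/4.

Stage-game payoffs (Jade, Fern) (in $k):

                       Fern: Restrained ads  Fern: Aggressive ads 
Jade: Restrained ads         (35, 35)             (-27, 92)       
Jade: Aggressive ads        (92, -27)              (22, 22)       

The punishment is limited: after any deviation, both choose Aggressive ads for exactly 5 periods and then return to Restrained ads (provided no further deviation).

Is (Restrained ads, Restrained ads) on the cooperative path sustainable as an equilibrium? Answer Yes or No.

No

Comparing payoff streams over the 6 periods until play realigns: cooperate → 35(1+δ+…+δ^5); deviate → 92 + 22(δ+…+δ^5).
Cooperation is sustained iff (35−22)(δ+…+δ^5) ≥ 92−35.
δ+…+δ^5 = 3/4·(1−(3/4)^5)/(1−3/4) = 2.2881, and (92−35)/(35−22) = 4.3846.
2.2881 < 4.3846, so cooperation is not sustainable.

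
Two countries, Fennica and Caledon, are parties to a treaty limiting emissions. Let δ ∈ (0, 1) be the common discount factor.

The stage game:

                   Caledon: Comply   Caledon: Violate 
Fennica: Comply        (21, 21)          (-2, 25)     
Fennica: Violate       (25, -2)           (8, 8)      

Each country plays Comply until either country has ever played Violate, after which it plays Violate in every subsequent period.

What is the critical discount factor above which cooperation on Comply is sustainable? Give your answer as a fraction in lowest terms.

4/17

21/(1−δ) ≥ 25 + 8δ/(1−δ)
21 ≥ 25 − 17δ
δ ≥ 4/17.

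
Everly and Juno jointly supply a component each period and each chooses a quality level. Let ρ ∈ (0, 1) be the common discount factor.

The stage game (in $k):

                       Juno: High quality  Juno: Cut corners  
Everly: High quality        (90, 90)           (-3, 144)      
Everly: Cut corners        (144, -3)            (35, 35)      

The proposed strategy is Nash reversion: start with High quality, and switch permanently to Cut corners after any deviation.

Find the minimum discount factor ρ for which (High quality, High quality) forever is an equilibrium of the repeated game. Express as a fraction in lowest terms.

One-period gain from deviating is 144 − 90 = 54. The loss is 90 − 35 = 55 in every subsequent period, with present value 55·ρ/(1−ρ).
Deviation is unprofitable when 55·ρ/(1−ρ) ≥ 54, i.e. ρ/(1−ρ) ≥ 54/55.
Equivalently ρ ≥ 54/(54+55) = 54/109.

54/109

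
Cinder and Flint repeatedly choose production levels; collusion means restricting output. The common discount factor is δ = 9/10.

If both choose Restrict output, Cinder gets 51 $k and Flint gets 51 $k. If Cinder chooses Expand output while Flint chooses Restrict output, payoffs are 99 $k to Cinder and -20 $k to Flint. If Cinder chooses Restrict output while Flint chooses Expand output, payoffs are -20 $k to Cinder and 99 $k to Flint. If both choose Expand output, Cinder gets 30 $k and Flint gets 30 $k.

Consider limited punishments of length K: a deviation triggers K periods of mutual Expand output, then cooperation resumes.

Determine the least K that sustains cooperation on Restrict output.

3

Need Σ_{k=1}^{K} δ^k ≥ (99−51)/(51−30) = 2.2857 at δ = 9/10.
At K = 2 the sum is 1.7100 < 2.2857; at K = 3 it is 2.4390 ≥ 2.2857.
So the minimum punishment length is K = 3.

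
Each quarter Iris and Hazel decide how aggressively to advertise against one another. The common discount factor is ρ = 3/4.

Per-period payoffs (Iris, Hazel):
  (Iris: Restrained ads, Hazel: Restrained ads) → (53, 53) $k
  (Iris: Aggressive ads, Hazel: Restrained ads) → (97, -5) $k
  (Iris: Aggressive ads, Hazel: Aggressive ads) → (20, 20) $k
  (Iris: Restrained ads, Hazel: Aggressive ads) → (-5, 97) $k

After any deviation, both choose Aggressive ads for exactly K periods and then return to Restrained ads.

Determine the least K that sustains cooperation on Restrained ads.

3

Need Σ_{k=1}^{K} ρ^k ≥ (97−53)/(53−20) = 1.3333 at ρ = 3/4.
At K = 2 the sum is 1.3125 < 1.3333; at K = 3 it is 1.7344 ≥ 1.3333.
So the minimum punishment length is K = 3.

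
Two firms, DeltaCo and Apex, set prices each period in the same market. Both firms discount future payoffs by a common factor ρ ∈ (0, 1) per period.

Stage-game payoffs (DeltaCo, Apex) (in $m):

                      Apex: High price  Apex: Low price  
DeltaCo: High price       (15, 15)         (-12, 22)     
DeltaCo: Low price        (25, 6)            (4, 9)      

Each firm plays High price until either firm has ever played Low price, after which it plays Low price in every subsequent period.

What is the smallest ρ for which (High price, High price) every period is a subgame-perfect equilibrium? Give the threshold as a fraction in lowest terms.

7/13

For DeltaCo: deviation gain 25−15 = 10, per-period punishment loss 15−4 = 11. IC gives ρ ≥ 10/21.
For Apex: gain 7, loss 6 per period, so ρ ≥ 7/13.
The tighter constraint is Apex's, so cooperation needs ρ ≥ 7/13.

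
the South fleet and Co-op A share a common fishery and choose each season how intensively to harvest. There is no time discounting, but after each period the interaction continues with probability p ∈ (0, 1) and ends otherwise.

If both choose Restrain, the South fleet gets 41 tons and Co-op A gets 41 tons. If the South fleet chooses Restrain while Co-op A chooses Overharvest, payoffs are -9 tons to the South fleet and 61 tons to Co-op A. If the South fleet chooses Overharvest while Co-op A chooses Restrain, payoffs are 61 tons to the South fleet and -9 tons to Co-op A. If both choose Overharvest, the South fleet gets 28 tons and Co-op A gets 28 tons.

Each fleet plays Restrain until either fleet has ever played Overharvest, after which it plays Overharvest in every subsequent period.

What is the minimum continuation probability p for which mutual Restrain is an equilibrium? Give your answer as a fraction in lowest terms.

20/33

Expected cooperation value is 41 + p·41 + p²·41 + … = 41/(1−p); deviation gives 61 + p·28/(1−p).
41 ≥ 61(1−p) + 28p ⇒ 33p ≥ 20 ⇒ p ≥ 20/33.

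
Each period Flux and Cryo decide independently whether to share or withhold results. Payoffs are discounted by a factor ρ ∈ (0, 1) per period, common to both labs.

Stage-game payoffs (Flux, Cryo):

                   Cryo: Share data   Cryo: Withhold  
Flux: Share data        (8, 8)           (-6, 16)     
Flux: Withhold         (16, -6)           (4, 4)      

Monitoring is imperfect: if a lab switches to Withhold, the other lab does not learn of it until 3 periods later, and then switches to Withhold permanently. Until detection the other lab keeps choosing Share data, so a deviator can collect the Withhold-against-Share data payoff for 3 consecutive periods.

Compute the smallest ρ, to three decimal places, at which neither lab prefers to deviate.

0.874

Deviating for the 3 undetected periods gains 16−8 = 8 per period over cooperation, then loses 8−4 = 4 per period forever once punishment starts.
Gain: 8(1 + ρ + … + ρ^2); loss: 4·ρ^3/(1−ρ).
No profitable deviation ⇔ 8(1−ρ^3) ≤ 4·ρ^3, i.e. ρ^3 ≥ 8/(8+4) = 2/3.
Hence ρ ≥ (2/3)^(1/3) ≈ 0.874.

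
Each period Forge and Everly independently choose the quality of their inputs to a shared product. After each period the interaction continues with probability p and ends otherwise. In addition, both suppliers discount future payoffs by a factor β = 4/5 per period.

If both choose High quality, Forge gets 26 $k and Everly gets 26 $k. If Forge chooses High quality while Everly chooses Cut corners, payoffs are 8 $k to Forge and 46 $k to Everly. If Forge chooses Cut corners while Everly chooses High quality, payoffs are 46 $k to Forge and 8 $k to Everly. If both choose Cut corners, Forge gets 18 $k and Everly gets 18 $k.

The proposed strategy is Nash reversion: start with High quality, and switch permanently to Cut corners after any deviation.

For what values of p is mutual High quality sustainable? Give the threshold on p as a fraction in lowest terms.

25/28

Expected continuation weight on next period's payoff is β·p = 4/5·p, which plays the role of the discount factor.
Cooperation requires 4/5·p ≥ (46−26)/(46−18) = 5/7, hence p ≥ 25/28.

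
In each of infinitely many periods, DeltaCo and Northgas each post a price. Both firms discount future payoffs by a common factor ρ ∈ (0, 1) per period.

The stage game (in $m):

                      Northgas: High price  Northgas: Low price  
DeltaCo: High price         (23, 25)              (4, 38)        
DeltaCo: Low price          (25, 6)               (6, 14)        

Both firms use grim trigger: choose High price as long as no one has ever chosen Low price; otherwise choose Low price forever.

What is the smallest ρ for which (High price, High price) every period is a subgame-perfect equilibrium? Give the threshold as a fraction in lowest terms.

13/24

DeltaCo's threshold: (25−23)/(25−6) = 2/19.
Northgas's threshold: (38−25)/(38−14) = 13/24.
2/19 < 13/24, so Northgas binds and ρ* = 13/24.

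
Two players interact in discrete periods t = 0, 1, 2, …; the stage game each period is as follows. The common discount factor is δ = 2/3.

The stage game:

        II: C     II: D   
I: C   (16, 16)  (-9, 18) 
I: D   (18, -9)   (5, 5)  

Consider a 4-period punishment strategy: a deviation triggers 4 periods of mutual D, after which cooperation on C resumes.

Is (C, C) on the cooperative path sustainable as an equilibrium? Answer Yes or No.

Yes

IC: δ+…+δ^4 ≥ (18−16)/(16−5) = 2/11.
At δ = 2/3: partial sum = 1.6049 ≥ 0.1818. Cooperation sustainable.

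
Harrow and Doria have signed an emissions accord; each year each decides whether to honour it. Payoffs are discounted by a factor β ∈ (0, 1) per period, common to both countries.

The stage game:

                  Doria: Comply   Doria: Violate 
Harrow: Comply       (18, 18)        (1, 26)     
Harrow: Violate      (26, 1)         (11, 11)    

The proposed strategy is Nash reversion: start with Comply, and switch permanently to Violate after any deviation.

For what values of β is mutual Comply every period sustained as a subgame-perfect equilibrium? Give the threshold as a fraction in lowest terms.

Cooperation forever yields 18 each period: 18/(1−β).
Deviating yields 26 once, then 11 forever: 26 + 11β/(1−β).
No profitable deviation requires 18/(1−β) ≥ 26 + 11β/(1−β).
Multiplying by (1−β): 18 ≥ 26(1−β) + 11β = 26 − 15β.
So 15β ≥ 8, i.e. β ≥ 8/15.

8/15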